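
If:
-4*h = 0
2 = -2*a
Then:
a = -1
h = 0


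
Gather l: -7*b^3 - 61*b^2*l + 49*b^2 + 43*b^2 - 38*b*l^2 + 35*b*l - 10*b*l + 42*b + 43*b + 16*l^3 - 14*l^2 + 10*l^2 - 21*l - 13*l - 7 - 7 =-7*b^3 + 92*b^2 + 85*b + 16*l^3 + l^2*(-38*b - 4) + l*(-61*b^2 + 25*b - 34) - 14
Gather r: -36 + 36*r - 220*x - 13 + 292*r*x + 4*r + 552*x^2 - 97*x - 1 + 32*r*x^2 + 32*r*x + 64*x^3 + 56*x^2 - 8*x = r*(32*x^2 + 324*x + 40) + 64*x^3 + 608*x^2 - 325*x - 50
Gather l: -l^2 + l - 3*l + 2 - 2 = -l^2 - 2*l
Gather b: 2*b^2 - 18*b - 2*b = 2*b^2 - 20*b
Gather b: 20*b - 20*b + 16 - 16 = 0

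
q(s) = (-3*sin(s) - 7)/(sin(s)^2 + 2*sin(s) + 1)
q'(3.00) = -7.61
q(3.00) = -5.70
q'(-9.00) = -43.78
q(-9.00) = -16.68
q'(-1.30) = 44823.59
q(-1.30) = -3094.36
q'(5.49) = 261.89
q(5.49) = -58.86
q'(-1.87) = -27336.89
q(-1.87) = -2093.98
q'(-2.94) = -19.92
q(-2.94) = -10.00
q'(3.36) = -21.02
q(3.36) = -10.35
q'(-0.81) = 290.39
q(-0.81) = -63.50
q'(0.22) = 6.29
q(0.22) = -5.16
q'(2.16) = -1.22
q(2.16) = -2.83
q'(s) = (-2*sin(s)*cos(s) - 2*cos(s))*(-3*sin(s) - 7)/(sin(s)^2 + 2*sin(s) + 1)^2 - 3*cos(s)/(sin(s)^2 + 2*sin(s) + 1) = (3*sin(s) + 11)*cos(s)/(sin(s) + 1)^3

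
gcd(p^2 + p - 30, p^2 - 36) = p + 6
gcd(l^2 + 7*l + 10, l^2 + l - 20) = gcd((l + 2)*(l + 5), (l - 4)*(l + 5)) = l + 5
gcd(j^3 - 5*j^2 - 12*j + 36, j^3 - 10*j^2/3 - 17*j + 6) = j^2 - 3*j - 18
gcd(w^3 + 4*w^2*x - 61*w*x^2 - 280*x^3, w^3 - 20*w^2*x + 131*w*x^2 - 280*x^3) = -w + 8*x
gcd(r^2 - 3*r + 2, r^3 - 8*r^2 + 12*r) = r - 2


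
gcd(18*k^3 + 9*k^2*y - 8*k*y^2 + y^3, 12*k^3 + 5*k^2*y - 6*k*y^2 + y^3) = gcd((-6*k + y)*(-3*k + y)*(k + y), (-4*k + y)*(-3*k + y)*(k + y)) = -3*k^2 - 2*k*y + y^2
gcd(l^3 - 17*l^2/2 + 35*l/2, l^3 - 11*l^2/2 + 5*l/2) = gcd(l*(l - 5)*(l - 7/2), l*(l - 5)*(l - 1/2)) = l^2 - 5*l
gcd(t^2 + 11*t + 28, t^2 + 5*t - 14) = t + 7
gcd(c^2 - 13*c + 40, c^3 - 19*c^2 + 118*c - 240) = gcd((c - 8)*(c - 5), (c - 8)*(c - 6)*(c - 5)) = c^2 - 13*c + 40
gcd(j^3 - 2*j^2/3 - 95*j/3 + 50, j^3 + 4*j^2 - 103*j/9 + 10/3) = j^2 + 13*j/3 - 10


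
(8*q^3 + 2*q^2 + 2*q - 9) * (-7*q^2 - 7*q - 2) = -56*q^5 - 70*q^4 - 44*q^3 + 45*q^2 + 59*q + 18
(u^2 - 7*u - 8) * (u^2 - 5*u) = u^4 - 12*u^3 + 27*u^2 + 40*u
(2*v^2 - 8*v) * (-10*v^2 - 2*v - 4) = -20*v^4 + 76*v^3 + 8*v^2 + 32*v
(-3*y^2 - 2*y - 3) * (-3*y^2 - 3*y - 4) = 9*y^4 + 15*y^3 + 27*y^2 + 17*y + 12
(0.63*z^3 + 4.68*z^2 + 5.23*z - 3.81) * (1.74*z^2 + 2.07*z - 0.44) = 1.0962*z^5 + 9.4473*z^4 + 18.5106*z^3 + 2.1375*z^2 - 10.1879*z + 1.6764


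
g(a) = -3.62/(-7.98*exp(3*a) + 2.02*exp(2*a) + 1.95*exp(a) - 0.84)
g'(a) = -3.62*(23.94*exp(3*a) - 4.04*exp(2*a) - 1.95*exp(a))/(-7.98*exp(3*a) + 2.02*exp(2*a) + 1.95*exp(a) - 0.84)^2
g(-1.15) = 13.24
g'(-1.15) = 12.72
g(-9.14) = 4.31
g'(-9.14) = 0.00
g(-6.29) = 4.33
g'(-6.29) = 0.02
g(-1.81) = 7.21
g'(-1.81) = 4.64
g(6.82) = 0.00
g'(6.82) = -0.00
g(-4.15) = 4.48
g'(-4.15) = 0.18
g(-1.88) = 6.91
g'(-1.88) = 4.05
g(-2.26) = 5.81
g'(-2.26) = 2.05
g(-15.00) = 4.31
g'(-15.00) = 0.00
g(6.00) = 0.00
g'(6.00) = 0.00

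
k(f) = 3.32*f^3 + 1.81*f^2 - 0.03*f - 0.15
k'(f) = 9.96*f^2 + 3.62*f - 0.03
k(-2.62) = -47.36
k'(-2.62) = 58.86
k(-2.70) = -52.22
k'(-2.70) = 62.80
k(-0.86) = -0.90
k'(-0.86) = 4.22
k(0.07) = -0.14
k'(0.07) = 0.27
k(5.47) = 597.22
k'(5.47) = 317.78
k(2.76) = 83.36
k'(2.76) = 85.83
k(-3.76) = -150.93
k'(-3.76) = 127.17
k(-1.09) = -2.27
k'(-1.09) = 7.86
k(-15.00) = -10797.45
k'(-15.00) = 2186.67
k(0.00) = -0.15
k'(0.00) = -0.03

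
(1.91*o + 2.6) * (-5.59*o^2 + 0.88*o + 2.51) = -10.6769*o^3 - 12.8532*o^2 + 7.0821*o + 6.526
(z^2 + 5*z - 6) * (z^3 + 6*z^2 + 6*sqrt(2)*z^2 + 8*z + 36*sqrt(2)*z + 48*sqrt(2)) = z^5 + 6*sqrt(2)*z^4 + 11*z^4 + 32*z^3 + 66*sqrt(2)*z^3 + 4*z^2 + 192*sqrt(2)*z^2 - 48*z + 24*sqrt(2)*z - 288*sqrt(2)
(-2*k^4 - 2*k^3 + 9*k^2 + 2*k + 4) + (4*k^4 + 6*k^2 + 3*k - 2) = 2*k^4 - 2*k^3 + 15*k^2 + 5*k + 2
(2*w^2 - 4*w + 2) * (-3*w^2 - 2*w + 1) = -6*w^4 + 8*w^3 + 4*w^2 - 8*w + 2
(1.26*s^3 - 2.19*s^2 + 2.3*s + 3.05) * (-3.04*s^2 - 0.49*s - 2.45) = -3.8304*s^5 + 6.0402*s^4 - 9.0059*s^3 - 5.0335*s^2 - 7.1295*s - 7.4725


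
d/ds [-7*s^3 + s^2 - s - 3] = -21*s^2 + 2*s - 1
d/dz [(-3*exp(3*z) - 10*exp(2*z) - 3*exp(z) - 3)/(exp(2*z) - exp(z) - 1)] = (-3*exp(3*z) + 6*exp(2*z) + 22*exp(z) + 26)*exp(2*z)/(exp(4*z) - 2*exp(3*z) - exp(2*z) + 2*exp(z) + 1)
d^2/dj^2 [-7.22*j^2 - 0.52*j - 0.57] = -14.4400000000000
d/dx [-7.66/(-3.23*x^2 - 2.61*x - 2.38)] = (-49.4836*x - 19.9926)/(3.23*x^2 + 2.61*x + 2.38)^2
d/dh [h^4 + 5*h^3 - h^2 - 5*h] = 4*h^3 + 15*h^2 - 2*h - 5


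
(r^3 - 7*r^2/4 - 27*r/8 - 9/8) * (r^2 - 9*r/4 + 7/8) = r^5 - 4*r^4 + 23*r^3/16 + 79*r^2/16 - 27*r/64 - 63/64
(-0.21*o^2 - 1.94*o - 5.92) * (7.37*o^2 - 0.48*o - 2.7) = -1.5477*o^4 - 14.197*o^3 - 42.1322*o^2 + 8.0796*o + 15.984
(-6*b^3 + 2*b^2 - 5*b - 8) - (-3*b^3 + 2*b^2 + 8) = -3*b^3 - 5*b - 16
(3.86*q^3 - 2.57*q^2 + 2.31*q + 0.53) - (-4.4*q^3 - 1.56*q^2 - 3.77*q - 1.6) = 8.26*q^3 - 1.01*q^2 + 6.08*q + 2.13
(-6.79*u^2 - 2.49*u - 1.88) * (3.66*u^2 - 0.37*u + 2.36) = -24.8514*u^4 - 6.6011*u^3 - 21.9839*u^2 - 5.1808*u - 4.4368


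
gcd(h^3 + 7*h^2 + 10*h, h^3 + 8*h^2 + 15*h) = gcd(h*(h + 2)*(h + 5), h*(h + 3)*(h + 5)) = h^2 + 5*h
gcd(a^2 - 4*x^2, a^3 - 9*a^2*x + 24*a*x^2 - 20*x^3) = -a + 2*x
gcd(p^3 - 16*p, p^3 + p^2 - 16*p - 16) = p^2 - 16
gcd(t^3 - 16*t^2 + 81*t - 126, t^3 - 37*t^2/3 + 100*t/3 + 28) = t^2 - 13*t + 42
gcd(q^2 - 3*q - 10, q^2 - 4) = q + 2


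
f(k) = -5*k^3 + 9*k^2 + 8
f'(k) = -15*k^2 + 18*k = 3*k*(6 - 5*k)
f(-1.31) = 34.69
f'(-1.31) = -49.32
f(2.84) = -33.94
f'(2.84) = -69.86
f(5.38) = -510.10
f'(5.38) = -337.33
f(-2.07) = 90.91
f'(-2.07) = -101.53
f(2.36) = -7.59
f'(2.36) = -41.06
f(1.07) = 12.18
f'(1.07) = 2.09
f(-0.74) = 14.95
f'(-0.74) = -21.53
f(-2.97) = 218.38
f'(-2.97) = -185.77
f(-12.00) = 9944.00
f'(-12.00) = -2376.00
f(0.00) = 8.00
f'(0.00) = 0.00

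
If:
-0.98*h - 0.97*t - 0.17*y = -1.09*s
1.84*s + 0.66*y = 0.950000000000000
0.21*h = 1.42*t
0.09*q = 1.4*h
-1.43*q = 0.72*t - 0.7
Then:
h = 0.03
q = 0.49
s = 0.18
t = 0.00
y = 0.94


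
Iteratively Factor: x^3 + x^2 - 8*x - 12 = (x + 2)*(x^2 - x - 6) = (x + 2)^2*(x - 3)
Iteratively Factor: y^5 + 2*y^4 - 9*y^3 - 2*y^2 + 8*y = (y + 1)*(y^4 + y^3 - 10*y^2 + 8*y) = (y - 2)*(y + 1)*(y^3 + 3*y^2 - 4*y) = (y - 2)*(y + 1)*(y + 4)*(y^2 - y) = y*(y - 2)*(y + 1)*(y + 4)*(y - 1)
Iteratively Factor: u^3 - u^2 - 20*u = (u - 5)*(u^2 + 4*u) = (u - 5)*(u + 4)*(u)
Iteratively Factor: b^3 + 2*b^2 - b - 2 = (b + 2)*(b^2 - 1) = (b - 1)*(b + 2)*(b + 1)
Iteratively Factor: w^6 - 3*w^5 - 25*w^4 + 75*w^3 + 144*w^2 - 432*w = (w - 3)*(w^5 - 25*w^3 + 144*w) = (w - 3)^2*(w^4 + 3*w^3 - 16*w^2 - 48*w) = (w - 4)*(w - 3)^2*(w^3 + 7*w^2 + 12*w) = (w - 4)*(w - 3)^2*(w + 3)*(w^2 + 4*w) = (w - 4)*(w - 3)^2*(w + 3)*(w + 4)*(w)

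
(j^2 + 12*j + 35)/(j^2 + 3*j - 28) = (j + 5)/(j - 4)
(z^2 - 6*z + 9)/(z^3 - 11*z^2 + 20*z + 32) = (z^2 - 6*z + 9)/(z^3 - 11*z^2 + 20*z + 32)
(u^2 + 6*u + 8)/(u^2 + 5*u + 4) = (u + 2)/(u + 1)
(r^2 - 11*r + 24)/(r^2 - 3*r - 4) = (-r^2 + 11*r - 24)/(-r^2 + 3*r + 4)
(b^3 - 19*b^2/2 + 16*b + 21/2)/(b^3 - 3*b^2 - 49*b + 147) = (b + 1/2)/(b + 7)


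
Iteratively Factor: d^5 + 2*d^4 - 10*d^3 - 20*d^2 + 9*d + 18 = (d + 3)*(d^4 - d^3 - 7*d^2 + d + 6) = (d + 1)*(d + 3)*(d^3 - 2*d^2 - 5*d + 6) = (d - 3)*(d + 1)*(d + 3)*(d^2 + d - 2) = (d - 3)*(d - 1)*(d + 1)*(d + 3)*(d + 2)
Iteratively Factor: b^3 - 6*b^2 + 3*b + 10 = (b - 2)*(b^2 - 4*b - 5) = (b - 5)*(b - 2)*(b + 1)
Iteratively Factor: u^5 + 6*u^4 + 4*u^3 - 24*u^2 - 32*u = (u + 2)*(u^4 + 4*u^3 - 4*u^2 - 16*u) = u*(u + 2)*(u^3 + 4*u^2 - 4*u - 16) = u*(u + 2)*(u + 4)*(u^2 - 4) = u*(u - 2)*(u + 2)*(u + 4)*(u + 2)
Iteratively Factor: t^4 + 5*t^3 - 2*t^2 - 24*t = (t - 2)*(t^3 + 7*t^2 + 12*t) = (t - 2)*(t + 4)*(t^2 + 3*t) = (t - 2)*(t + 3)*(t + 4)*(t)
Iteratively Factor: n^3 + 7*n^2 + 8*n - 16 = (n + 4)*(n^2 + 3*n - 4) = (n + 4)^2*(n - 1)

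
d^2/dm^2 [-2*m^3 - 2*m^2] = -12*m - 4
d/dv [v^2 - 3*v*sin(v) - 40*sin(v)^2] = -3*v*cos(v) + 2*v - 3*sin(v) - 40*sin(2*v)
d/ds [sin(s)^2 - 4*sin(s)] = 2*(sin(s) - 2)*cos(s)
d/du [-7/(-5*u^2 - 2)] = -70*u/(5*u^2 + 2)^2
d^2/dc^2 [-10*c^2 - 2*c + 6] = -20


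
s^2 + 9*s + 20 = (s + 4)*(s + 5)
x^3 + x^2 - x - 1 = (x - 1)*(x + 1)^2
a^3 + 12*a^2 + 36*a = a*(a + 6)^2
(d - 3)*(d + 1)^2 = d^3 - d^2 - 5*d - 3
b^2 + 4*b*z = b*(b + 4*z)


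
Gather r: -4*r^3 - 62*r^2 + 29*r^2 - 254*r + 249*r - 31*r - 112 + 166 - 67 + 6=-4*r^3 - 33*r^2 - 36*r - 7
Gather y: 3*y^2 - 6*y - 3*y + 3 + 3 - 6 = 3*y^2 - 9*y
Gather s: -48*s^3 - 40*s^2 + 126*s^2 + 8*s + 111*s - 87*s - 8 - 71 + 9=-48*s^3 + 86*s^2 + 32*s - 70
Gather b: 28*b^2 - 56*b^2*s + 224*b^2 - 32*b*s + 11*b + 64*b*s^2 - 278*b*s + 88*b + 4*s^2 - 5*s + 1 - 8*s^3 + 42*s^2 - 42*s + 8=b^2*(252 - 56*s) + b*(64*s^2 - 310*s + 99) - 8*s^3 + 46*s^2 - 47*s + 9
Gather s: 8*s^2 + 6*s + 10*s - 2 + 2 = 8*s^2 + 16*s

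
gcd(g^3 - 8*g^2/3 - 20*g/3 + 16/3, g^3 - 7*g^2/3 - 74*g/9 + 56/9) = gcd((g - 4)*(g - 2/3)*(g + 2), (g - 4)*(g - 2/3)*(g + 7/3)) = g^2 - 14*g/3 + 8/3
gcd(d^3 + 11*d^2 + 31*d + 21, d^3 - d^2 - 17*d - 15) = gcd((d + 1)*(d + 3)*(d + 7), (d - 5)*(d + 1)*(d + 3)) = d^2 + 4*d + 3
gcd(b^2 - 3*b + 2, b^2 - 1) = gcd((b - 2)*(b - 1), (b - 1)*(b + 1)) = b - 1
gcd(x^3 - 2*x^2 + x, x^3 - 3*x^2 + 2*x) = x^2 - x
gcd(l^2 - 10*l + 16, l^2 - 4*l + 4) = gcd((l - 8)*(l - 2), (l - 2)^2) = l - 2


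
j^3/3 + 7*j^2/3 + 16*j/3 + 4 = (j/3 + 1)*(j + 2)^2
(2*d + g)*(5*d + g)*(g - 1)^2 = 10*d^2*g^2 - 20*d^2*g + 10*d^2 + 7*d*g^3 - 14*d*g^2 + 7*d*g + g^4 - 2*g^3 + g^2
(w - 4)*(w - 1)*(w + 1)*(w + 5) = w^4 + w^3 - 21*w^2 - w + 20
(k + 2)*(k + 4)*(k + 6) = k^3 + 12*k^2 + 44*k + 48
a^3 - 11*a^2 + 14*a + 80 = (a - 8)*(a - 5)*(a + 2)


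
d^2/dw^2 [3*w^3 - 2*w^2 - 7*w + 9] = 18*w - 4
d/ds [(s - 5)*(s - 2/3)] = 2*s - 17/3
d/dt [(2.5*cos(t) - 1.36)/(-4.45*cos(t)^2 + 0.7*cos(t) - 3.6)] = (-11.125*cos(t)^2 + 12.104*cos(t) + 8.048)*sin(t)/(19.8025*cos(t)^4 - 6.23*cos(t)^3 + 32.53*cos(t)^2 - 5.04*cos(t) + 12.96)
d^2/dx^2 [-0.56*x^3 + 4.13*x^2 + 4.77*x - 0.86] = 8.26 - 3.36*x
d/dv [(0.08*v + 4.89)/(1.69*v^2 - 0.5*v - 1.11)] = (-0.1352*v^2 - 16.5282*v + 2.3562)/(2.8561*v^4 - 1.69*v^3 - 3.5018*v^2 + 1.11*v + 1.2321)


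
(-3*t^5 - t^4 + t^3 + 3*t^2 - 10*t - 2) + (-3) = -3*t^5 - t^4 + t^3 + 3*t^2 - 10*t - 5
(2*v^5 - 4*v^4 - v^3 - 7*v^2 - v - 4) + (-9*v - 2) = 2*v^5 - 4*v^4 - v^3 - 7*v^2 - 10*v - 6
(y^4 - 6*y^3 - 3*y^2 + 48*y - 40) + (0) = y^4 - 6*y^3 - 3*y^2 + 48*y - 40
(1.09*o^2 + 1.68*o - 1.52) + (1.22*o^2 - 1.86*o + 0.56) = 2.31*o^2 - 0.18*o - 0.96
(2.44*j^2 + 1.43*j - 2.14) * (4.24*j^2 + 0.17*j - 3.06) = 10.3456*j^4 + 6.478*j^3 - 16.2969*j^2 - 4.7396*j + 6.5484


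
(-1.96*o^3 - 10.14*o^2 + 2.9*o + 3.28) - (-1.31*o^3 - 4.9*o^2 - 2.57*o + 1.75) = -0.65*o^3 - 5.24*o^2 + 5.47*o + 1.53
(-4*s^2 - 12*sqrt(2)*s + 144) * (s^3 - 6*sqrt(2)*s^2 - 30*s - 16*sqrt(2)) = -4*s^5 + 12*sqrt(2)*s^4 + 408*s^3 - 440*sqrt(2)*s^2 - 3936*s - 2304*sqrt(2)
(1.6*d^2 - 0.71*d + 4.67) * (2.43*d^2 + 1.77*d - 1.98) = 3.888*d^4 + 1.1067*d^3 + 6.9234*d^2 + 9.6717*d - 9.2466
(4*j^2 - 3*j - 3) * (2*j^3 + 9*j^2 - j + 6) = 8*j^5 + 30*j^4 - 37*j^3 - 15*j - 18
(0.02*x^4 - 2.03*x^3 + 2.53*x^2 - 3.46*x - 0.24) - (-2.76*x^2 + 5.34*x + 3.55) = 0.02*x^4 - 2.03*x^3 + 5.29*x^2 - 8.8*x - 3.79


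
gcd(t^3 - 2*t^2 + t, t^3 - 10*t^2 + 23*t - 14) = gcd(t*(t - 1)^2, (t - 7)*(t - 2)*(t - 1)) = t - 1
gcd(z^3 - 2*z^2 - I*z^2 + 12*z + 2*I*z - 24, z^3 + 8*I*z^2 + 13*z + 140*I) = z - 4*I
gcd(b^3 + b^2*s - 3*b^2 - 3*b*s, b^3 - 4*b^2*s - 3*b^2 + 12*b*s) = b^2 - 3*b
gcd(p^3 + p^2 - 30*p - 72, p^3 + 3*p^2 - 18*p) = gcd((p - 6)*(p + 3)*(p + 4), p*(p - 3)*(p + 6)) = 1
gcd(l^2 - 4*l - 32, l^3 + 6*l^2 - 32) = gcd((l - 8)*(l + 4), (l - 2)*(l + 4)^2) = l + 4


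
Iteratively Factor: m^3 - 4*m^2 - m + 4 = (m - 1)*(m^2 - 3*m - 4) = (m - 1)*(m + 1)*(m - 4)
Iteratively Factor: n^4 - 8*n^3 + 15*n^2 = (n - 3)*(n^3 - 5*n^2) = n*(n - 3)*(n^2 - 5*n) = n*(n - 5)*(n - 3)*(n)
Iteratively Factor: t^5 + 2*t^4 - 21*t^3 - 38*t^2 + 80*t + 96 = (t + 1)*(t^4 + t^3 - 22*t^2 - 16*t + 96) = (t + 1)*(t + 4)*(t^3 - 3*t^2 - 10*t + 24) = (t - 4)*(t + 1)*(t + 4)*(t^2 + t - 6) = (t - 4)*(t - 2)*(t + 1)*(t + 4)*(t + 3)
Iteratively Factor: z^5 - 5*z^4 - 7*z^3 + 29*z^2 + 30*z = (z)*(z^4 - 5*z^3 - 7*z^2 + 29*z + 30) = z*(z - 3)*(z^3 - 2*z^2 - 13*z - 10) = z*(z - 3)*(z + 1)*(z^2 - 3*z - 10) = z*(z - 5)*(z - 3)*(z + 1)*(z + 2)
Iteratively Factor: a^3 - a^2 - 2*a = (a - 2)*(a^2 + a) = (a - 2)*(a + 1)*(a)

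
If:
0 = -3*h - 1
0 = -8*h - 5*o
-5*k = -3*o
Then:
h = -1/3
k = 8/25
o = 8/15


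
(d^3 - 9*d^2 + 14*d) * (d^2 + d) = d^5 - 8*d^4 + 5*d^3 + 14*d^2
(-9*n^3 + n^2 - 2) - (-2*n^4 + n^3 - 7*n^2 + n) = 2*n^4 - 10*n^3 + 8*n^2 - n - 2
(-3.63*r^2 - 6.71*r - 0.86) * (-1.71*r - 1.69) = 6.2073*r^3 + 17.6088*r^2 + 12.8105*r + 1.4534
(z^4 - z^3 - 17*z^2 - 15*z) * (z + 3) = z^5 + 2*z^4 - 20*z^3 - 66*z^2 - 45*z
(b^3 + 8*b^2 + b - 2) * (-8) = -8*b^3 - 64*b^2 - 8*b + 16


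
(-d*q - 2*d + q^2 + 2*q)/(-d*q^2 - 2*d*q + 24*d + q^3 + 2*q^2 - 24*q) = (q + 2)/(q^2 + 2*q - 24)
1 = 1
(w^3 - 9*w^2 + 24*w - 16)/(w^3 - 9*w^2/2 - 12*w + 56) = 2*(w - 1)/(2*w + 7)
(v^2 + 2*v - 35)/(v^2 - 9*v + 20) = (v + 7)/(v - 4)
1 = 1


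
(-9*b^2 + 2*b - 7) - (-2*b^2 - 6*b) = -7*b^2 + 8*b - 7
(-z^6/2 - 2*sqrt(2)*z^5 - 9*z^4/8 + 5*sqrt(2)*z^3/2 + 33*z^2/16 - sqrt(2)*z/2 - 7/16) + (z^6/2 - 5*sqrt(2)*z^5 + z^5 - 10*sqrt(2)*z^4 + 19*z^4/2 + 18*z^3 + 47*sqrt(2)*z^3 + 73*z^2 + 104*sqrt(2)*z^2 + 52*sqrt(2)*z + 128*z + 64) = -7*sqrt(2)*z^5 + z^5 - 10*sqrt(2)*z^4 + 67*z^4/8 + 18*z^3 + 99*sqrt(2)*z^3/2 + 1201*z^2/16 + 104*sqrt(2)*z^2 + 103*sqrt(2)*z/2 + 128*z + 1017/16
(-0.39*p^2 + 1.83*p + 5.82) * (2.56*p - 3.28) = -0.9984*p^3 + 5.964*p^2 + 8.8968*p - 19.0896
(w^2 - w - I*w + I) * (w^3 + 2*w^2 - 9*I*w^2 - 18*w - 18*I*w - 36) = w^5 + w^4 - 10*I*w^4 - 29*w^3 - 10*I*w^3 - 27*w^2 + 38*I*w^2 + 54*w + 18*I*w - 36*I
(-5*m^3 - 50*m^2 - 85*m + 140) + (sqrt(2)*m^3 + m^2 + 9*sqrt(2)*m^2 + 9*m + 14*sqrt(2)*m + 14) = -5*m^3 + sqrt(2)*m^3 - 49*m^2 + 9*sqrt(2)*m^2 - 76*m + 14*sqrt(2)*m + 154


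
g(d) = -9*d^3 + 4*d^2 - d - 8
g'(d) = -27*d^2 + 8*d - 1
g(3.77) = -437.16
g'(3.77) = -354.59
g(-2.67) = 194.49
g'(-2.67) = -214.84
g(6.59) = -2416.60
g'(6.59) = -1120.84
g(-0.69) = -2.45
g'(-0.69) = -19.37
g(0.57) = -8.94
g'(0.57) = -5.21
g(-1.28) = 18.71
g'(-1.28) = -55.48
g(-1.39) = 25.29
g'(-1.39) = -64.29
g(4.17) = -595.22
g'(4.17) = -437.14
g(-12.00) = 16132.00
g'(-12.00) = -3985.00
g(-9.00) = 6886.00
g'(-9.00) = -2260.00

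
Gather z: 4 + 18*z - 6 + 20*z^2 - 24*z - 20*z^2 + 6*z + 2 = 0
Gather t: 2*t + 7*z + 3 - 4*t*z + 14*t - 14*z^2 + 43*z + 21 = t*(16 - 4*z) - 14*z^2 + 50*z + 24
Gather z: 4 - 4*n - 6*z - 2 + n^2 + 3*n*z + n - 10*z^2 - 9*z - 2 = n^2 - 3*n - 10*z^2 + z*(3*n - 15)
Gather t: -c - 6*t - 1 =-c - 6*t - 1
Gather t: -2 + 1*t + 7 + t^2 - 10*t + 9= t^2 - 9*t + 14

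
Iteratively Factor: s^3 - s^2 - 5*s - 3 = (s + 1)*(s^2 - 2*s - 3) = (s - 3)*(s + 1)*(s + 1)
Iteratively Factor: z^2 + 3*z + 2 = (z + 1)*(z + 2)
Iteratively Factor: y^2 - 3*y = (y - 3)*(y)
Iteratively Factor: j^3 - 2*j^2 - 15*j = (j - 5)*(j^2 + 3*j) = j*(j - 5)*(j + 3)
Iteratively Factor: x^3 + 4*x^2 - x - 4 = (x + 4)*(x^2 - 1) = (x - 1)*(x + 4)*(x + 1)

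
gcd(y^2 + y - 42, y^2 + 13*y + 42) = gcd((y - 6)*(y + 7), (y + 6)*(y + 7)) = y + 7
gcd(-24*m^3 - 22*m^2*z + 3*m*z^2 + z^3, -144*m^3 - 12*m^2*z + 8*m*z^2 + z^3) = -24*m^2 + 2*m*z + z^2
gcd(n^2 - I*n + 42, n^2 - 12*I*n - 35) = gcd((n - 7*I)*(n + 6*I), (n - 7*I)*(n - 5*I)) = n - 7*I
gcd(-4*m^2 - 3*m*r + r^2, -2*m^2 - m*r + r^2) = m + r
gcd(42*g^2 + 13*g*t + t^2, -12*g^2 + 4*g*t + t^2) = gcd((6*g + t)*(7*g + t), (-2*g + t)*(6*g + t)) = 6*g + t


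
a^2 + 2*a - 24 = (a - 4)*(a + 6)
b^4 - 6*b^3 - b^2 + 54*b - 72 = (b - 4)*(b - 3)*(b - 2)*(b + 3)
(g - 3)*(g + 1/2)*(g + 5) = g^3 + 5*g^2/2 - 14*g - 15/2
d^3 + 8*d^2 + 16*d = d*(d + 4)^2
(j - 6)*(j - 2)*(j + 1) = j^3 - 7*j^2 + 4*j + 12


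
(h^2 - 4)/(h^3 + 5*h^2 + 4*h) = (h^2 - 4)/(h*(h^2 + 5*h + 4))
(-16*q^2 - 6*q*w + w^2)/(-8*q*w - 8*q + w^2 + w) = (2*q + w)/(w + 1)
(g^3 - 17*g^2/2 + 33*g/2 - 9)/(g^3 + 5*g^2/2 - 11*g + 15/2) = (g - 6)/(g + 5)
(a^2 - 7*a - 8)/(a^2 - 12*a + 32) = (a + 1)/(a - 4)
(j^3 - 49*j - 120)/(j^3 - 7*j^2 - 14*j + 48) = (j + 5)/(j - 2)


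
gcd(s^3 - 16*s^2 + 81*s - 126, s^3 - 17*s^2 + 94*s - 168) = s^2 - 13*s + 42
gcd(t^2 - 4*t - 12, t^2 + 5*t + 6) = t + 2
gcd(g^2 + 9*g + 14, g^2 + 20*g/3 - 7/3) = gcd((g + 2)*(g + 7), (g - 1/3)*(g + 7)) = g + 7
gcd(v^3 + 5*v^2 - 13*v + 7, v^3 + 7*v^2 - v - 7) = v^2 + 6*v - 7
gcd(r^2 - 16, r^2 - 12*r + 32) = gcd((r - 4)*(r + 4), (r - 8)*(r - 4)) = r - 4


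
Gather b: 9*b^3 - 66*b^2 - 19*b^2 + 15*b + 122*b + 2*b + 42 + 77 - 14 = 9*b^3 - 85*b^2 + 139*b + 105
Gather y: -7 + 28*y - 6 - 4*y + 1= 24*y - 12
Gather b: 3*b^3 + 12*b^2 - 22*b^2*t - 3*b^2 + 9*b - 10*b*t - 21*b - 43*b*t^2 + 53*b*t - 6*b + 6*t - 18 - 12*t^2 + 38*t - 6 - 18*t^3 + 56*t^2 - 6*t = 3*b^3 + b^2*(9 - 22*t) + b*(-43*t^2 + 43*t - 18) - 18*t^3 + 44*t^2 + 38*t - 24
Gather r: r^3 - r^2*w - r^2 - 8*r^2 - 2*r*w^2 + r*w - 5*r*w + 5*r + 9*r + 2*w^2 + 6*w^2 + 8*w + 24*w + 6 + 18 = r^3 + r^2*(-w - 9) + r*(-2*w^2 - 4*w + 14) + 8*w^2 + 32*w + 24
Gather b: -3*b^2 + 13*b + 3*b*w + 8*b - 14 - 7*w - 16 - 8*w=-3*b^2 + b*(3*w + 21) - 15*w - 30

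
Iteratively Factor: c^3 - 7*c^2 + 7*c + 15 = (c + 1)*(c^2 - 8*c + 15) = (c - 5)*(c + 1)*(c - 3)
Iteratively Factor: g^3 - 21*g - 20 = (g + 1)*(g^2 - g - 20) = (g + 1)*(g + 4)*(g - 5)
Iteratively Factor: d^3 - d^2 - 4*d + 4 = (d + 2)*(d^2 - 3*d + 2) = (d - 1)*(d + 2)*(d - 2)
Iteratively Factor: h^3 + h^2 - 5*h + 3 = (h + 3)*(h^2 - 2*h + 1) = (h - 1)*(h + 3)*(h - 1)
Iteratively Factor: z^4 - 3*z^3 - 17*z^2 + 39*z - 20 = (z - 1)*(z^3 - 2*z^2 - 19*z + 20) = (z - 5)*(z - 1)*(z^2 + 3*z - 4) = (z - 5)*(z - 1)*(z + 4)*(z - 1)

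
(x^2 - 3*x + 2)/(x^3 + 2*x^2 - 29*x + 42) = (x - 1)/(x^2 + 4*x - 21)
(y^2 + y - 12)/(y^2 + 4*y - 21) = (y + 4)/(y + 7)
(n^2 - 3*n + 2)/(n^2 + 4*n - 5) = (n - 2)/(n + 5)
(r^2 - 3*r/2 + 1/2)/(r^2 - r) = (r - 1/2)/r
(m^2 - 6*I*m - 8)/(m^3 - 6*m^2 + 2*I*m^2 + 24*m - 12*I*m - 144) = (m - 2*I)/(m^2 + 6*m*(-1 + I) - 36*I)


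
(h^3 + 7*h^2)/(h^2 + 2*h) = h*(h + 7)/(h + 2)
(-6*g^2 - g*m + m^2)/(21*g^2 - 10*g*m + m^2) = (-2*g - m)/(7*g - m)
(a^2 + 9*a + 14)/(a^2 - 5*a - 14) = (a + 7)/(a - 7)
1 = 1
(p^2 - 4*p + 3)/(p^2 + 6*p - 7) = (p - 3)/(p + 7)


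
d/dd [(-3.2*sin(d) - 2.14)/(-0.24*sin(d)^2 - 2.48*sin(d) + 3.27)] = (-1.0272*sin(d) + 0.384*cos(2*d) - 16.1552)*cos(d)/(0.24*sin(d)^2 + 2.48*sin(d) - 3.27)^2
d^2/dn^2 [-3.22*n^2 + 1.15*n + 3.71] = -6.44000000000000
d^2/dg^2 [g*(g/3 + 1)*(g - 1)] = 2*g + 4/3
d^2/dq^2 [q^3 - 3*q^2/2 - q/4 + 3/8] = 6*q - 3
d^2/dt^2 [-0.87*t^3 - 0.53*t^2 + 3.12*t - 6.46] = -5.22*t - 1.06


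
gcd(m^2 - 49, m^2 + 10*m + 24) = 1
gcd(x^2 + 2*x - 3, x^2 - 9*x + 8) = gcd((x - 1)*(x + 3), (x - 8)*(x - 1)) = x - 1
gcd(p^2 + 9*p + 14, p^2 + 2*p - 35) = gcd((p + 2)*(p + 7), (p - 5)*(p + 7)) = p + 7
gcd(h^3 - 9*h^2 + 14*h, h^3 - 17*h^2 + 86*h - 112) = h^2 - 9*h + 14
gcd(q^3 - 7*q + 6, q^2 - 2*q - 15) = q + 3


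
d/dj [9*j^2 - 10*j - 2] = 18*j - 10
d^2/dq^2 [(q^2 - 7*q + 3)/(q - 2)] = -14/(q^3 - 6*q^2 + 12*q - 8)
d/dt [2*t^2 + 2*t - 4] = 4*t + 2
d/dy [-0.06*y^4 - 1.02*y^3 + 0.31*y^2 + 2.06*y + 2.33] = -0.24*y^3 - 3.06*y^2 + 0.62*y + 2.06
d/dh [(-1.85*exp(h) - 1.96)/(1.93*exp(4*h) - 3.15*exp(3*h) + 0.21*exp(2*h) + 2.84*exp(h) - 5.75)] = (10.7115*exp(4*h) + 3.4762*exp(3*h) - 18.1335*exp(2*h) + 0.8232*exp(h) + 16.2039)*exp(h)/(3.7249*exp(8*h) - 12.159*exp(7*h) + 10.7331*exp(6*h) + 9.6394*exp(5*h) - 40.0429*exp(4*h) + 37.4178*exp(3*h) + 5.6506*exp(2*h) - 32.66*exp(h) + 33.0625)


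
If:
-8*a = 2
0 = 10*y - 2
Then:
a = -1/4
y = 1/5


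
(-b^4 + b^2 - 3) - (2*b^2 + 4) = -b^4 - b^2 - 7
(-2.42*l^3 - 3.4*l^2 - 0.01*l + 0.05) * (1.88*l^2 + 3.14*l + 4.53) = -4.5496*l^5 - 13.9908*l^4 - 21.6574*l^3 - 15.3394*l^2 + 0.1117*l + 0.2265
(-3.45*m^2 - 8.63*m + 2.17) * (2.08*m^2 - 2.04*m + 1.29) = -7.176*m^4 - 10.9124*m^3 + 17.6683*m^2 - 15.5595*m + 2.7993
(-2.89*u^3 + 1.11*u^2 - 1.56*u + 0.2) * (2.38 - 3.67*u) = 10.6063*u^4 - 10.9519*u^3 + 8.367*u^2 - 4.4468*u + 0.476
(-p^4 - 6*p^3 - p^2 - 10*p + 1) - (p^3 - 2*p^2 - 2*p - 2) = -p^4 - 7*p^3 + p^2 - 8*p + 3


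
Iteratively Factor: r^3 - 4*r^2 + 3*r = (r - 3)*(r^2 - r) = (r - 3)*(r - 1)*(r)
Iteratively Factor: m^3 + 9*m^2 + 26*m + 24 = (m + 3)*(m^2 + 6*m + 8) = (m + 3)*(m + 4)*(m + 2)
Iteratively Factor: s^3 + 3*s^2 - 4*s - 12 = (s + 3)*(s^2 - 4) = (s + 2)*(s + 3)*(s - 2)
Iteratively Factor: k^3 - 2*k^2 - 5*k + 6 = (k + 2)*(k^2 - 4*k + 3) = (k - 3)*(k + 2)*(k - 1)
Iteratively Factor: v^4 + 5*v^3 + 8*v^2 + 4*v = (v + 2)*(v^3 + 3*v^2 + 2*v) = v*(v + 2)*(v^2 + 3*v + 2) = v*(v + 1)*(v + 2)*(v + 2)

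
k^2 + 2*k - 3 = (k - 1)*(k + 3)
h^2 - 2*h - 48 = (h - 8)*(h + 6)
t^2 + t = t*(t + 1)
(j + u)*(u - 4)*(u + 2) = j*u^2 - 2*j*u - 8*j + u^3 - 2*u^2 - 8*u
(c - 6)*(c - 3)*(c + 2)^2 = c^4 - 5*c^3 - 14*c^2 + 36*c + 72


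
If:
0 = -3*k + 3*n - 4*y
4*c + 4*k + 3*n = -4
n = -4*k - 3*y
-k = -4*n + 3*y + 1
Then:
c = -47/16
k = 13/4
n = -7/4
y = -15/4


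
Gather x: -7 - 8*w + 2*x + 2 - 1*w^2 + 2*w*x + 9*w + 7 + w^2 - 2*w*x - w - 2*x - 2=0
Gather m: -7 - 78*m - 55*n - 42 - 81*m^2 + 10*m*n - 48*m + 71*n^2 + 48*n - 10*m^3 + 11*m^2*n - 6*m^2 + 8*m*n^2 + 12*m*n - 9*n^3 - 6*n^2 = -10*m^3 + m^2*(11*n - 87) + m*(8*n^2 + 22*n - 126) - 9*n^3 + 65*n^2 - 7*n - 49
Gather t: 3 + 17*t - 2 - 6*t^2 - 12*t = -6*t^2 + 5*t + 1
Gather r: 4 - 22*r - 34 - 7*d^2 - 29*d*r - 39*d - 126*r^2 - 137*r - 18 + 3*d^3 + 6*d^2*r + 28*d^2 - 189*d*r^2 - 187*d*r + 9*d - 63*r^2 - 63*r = 3*d^3 + 21*d^2 - 30*d + r^2*(-189*d - 189) + r*(6*d^2 - 216*d - 222) - 48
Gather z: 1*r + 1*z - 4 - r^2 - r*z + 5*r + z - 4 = -r^2 + 6*r + z*(2 - r) - 8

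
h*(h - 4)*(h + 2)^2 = h^4 - 12*h^2 - 16*h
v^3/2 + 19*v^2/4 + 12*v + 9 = (v/2 + 1)*(v + 3/2)*(v + 6)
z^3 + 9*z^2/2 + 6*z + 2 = (z + 1/2)*(z + 2)^2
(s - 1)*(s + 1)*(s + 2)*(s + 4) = s^4 + 6*s^3 + 7*s^2 - 6*s - 8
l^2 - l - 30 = (l - 6)*(l + 5)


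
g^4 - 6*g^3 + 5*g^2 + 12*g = g*(g - 4)*(g - 3)*(g + 1)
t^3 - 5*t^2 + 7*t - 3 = (t - 3)*(t - 1)^2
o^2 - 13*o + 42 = (o - 7)*(o - 6)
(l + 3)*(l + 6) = l^2 + 9*l + 18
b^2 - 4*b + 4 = (b - 2)^2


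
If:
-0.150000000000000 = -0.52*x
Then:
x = 0.29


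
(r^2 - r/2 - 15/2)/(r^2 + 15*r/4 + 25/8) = 4*(r - 3)/(4*r + 5)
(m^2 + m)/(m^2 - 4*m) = (m + 1)/(m - 4)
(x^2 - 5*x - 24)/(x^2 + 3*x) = (x - 8)/x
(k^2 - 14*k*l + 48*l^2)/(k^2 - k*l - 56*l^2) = (k - 6*l)/(k + 7*l)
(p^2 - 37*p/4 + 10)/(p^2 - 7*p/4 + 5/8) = 2*(p - 8)/(2*p - 1)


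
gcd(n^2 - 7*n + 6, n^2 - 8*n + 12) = n - 6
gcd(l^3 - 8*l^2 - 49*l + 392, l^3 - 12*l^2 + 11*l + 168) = l^2 - 15*l + 56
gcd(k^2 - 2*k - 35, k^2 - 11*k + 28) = k - 7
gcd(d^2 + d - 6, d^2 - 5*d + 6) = d - 2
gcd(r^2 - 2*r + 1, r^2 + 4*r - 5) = r - 1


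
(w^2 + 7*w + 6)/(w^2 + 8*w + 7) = (w + 6)/(w + 7)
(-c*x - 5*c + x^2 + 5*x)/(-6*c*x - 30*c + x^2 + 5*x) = (-c + x)/(-6*c + x)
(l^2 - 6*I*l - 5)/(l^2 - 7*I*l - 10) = (l - I)/(l - 2*I)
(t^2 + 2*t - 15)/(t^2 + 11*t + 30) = (t - 3)/(t + 6)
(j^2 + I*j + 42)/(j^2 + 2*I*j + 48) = (j + 7*I)/(j + 8*I)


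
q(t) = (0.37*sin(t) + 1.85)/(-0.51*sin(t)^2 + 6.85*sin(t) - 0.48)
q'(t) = (1.02*sin(t)*cos(t) - 6.85*cos(t))*(0.37*sin(t) + 1.85)/(-0.51*sin(t)^2 + 6.85*sin(t) - 0.48)^2 + 0.37*cos(t)/(-0.51*sin(t)^2 + 6.85*sin(t) - 0.48) = (0.1887*sin(t)^2 + 1.887*sin(t) - 12.8501)*cos(t)/(0.2601*sin(t)^4 - 6.987*sin(t)^3 + 47.4121*sin(t)^2 - 6.576*sin(t) + 0.2304)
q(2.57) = 0.67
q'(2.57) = 1.05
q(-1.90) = -0.20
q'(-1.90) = 0.08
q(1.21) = 0.40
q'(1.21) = -0.13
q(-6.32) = -2.51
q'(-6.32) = -24.04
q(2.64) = 0.75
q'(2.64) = 1.44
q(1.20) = 0.40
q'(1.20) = -0.13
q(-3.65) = 0.74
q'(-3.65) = 1.39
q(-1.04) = -0.23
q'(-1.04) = -0.16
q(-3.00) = -1.23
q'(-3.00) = 6.12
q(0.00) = -3.85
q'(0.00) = -55.77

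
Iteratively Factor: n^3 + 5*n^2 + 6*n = (n + 3)*(n^2 + 2*n) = n*(n + 3)*(n + 2)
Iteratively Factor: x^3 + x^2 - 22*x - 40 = (x + 4)*(x^2 - 3*x - 10) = (x - 5)*(x + 4)*(x + 2)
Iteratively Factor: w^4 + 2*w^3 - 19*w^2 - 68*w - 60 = (w + 2)*(w^3 - 19*w - 30) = (w + 2)*(w + 3)*(w^2 - 3*w - 10) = (w - 5)*(w + 2)*(w + 3)*(w + 2)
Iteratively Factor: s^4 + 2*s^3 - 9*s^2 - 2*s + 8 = (s - 1)*(s^3 + 3*s^2 - 6*s - 8) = (s - 1)*(s + 1)*(s^2 + 2*s - 8) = (s - 2)*(s - 1)*(s + 1)*(s + 4)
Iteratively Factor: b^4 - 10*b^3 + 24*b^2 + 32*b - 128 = (b + 2)*(b^3 - 12*b^2 + 48*b - 64) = (b - 4)*(b + 2)*(b^2 - 8*b + 16) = (b - 4)^2*(b + 2)*(b - 4)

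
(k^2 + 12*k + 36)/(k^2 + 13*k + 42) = (k + 6)/(k + 7)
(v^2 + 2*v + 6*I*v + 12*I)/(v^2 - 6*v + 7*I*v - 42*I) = (v^2 + v*(2 + 6*I) + 12*I)/(v^2 + v*(-6 + 7*I) - 42*I)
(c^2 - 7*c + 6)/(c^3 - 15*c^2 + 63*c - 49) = (c - 6)/(c^2 - 14*c + 49)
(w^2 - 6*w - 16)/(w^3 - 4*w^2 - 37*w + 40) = (w + 2)/(w^2 + 4*w - 5)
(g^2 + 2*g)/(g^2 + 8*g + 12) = g/(g + 6)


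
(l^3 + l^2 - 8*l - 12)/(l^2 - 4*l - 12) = (l^2 - l - 6)/(l - 6)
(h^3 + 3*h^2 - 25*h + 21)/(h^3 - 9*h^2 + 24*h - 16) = (h^2 + 4*h - 21)/(h^2 - 8*h + 16)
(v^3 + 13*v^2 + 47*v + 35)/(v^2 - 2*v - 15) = (v^3 + 13*v^2 + 47*v + 35)/(v^2 - 2*v - 15)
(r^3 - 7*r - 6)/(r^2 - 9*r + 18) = (r^2 + 3*r + 2)/(r - 6)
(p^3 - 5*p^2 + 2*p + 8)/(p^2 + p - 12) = (p^3 - 5*p^2 + 2*p + 8)/(p^2 + p - 12)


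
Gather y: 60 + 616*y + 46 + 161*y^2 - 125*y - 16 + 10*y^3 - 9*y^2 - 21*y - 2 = 10*y^3 + 152*y^2 + 470*y + 88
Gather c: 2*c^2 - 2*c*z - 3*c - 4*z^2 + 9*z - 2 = 2*c^2 + c*(-2*z - 3) - 4*z^2 + 9*z - 2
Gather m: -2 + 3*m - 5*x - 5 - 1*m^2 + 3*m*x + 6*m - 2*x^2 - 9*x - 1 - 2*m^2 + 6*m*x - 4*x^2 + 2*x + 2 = -3*m^2 + m*(9*x + 9) - 6*x^2 - 12*x - 6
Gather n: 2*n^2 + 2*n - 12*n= 2*n^2 - 10*n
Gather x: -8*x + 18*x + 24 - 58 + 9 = 10*x - 25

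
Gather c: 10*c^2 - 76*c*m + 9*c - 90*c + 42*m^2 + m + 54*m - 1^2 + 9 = 10*c^2 + c*(-76*m - 81) + 42*m^2 + 55*m + 8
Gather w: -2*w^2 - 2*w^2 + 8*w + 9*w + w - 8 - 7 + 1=-4*w^2 + 18*w - 14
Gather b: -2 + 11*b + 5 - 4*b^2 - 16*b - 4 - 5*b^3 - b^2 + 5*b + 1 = -5*b^3 - 5*b^2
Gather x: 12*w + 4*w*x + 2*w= 4*w*x + 14*w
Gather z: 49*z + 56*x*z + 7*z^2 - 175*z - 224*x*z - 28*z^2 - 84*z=-21*z^2 + z*(-168*x - 210)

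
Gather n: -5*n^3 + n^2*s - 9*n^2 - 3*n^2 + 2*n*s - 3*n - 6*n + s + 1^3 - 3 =-5*n^3 + n^2*(s - 12) + n*(2*s - 9) + s - 2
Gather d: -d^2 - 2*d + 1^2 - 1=-d^2 - 2*d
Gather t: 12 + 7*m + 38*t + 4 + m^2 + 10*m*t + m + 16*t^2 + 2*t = m^2 + 8*m + 16*t^2 + t*(10*m + 40) + 16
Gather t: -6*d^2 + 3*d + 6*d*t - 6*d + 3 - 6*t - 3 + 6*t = -6*d^2 + 6*d*t - 3*d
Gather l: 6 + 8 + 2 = 16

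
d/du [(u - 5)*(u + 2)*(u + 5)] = 3*u^2 + 4*u - 25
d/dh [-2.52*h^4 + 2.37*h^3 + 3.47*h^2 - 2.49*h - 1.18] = -10.08*h^3 + 7.11*h^2 + 6.94*h - 2.49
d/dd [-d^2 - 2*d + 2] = -2*d - 2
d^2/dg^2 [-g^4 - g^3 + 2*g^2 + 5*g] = -12*g^2 - 6*g + 4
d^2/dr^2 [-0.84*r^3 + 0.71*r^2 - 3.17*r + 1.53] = 1.42 - 5.04*r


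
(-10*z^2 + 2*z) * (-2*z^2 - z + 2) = 20*z^4 + 6*z^3 - 22*z^2 + 4*z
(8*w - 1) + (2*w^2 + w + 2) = 2*w^2 + 9*w + 1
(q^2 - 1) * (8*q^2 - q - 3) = 8*q^4 - q^3 - 11*q^2 + q + 3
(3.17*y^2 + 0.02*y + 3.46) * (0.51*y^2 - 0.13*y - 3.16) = 1.6167*y^4 - 0.4019*y^3 - 8.2552*y^2 - 0.513*y - 10.9336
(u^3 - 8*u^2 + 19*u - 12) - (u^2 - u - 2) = u^3 - 9*u^2 + 20*u - 10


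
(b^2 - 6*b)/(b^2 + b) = (b - 6)/(b + 1)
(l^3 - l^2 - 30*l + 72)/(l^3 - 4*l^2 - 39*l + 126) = (l - 4)/(l - 7)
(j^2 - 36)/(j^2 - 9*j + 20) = (j^2 - 36)/(j^2 - 9*j + 20)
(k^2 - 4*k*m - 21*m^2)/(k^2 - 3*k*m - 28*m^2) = (k + 3*m)/(k + 4*m)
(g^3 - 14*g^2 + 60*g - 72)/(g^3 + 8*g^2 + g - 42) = (g^2 - 12*g + 36)/(g^2 + 10*g + 21)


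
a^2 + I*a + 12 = (a - 3*I)*(a + 4*I)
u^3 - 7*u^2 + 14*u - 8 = (u - 4)*(u - 2)*(u - 1)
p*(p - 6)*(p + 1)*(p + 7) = p^4 + 2*p^3 - 41*p^2 - 42*p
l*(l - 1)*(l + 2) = l^3 + l^2 - 2*l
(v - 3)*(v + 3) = v^2 - 9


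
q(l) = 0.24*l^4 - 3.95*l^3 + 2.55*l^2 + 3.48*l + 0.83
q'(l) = 0.96*l^3 - 11.85*l^2 + 5.1*l + 3.48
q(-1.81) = 28.88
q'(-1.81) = -50.27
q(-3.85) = 303.37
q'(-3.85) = -246.59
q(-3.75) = 279.40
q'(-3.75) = -232.91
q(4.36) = -176.18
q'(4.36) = -119.98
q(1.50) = -0.33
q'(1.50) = -12.29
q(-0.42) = 0.12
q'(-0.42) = -0.82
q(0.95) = 3.25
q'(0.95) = -1.55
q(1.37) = 1.07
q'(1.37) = -9.31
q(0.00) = 0.83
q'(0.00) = 3.48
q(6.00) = -428.65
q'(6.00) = -185.16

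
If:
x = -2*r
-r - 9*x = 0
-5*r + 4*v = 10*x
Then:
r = 0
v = 0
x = 0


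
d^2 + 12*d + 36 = (d + 6)^2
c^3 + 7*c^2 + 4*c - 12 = (c - 1)*(c + 2)*(c + 6)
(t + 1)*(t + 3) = t^2 + 4*t + 3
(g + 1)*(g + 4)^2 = g^3 + 9*g^2 + 24*g + 16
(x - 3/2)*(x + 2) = x^2 + x/2 - 3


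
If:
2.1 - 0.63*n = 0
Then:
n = 3.33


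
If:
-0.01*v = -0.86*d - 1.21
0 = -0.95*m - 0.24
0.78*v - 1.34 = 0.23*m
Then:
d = -1.39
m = -0.25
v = 1.64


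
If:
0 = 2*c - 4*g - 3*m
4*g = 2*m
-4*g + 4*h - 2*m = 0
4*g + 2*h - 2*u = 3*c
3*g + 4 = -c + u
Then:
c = -40/23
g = -8/23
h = -16/23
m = -16/23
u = 28/23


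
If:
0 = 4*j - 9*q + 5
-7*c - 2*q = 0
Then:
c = -2*q/7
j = 9*q/4 - 5/4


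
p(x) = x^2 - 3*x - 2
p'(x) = 2*x - 3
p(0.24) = -2.66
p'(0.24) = -2.52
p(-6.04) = 52.60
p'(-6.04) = -15.08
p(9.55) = 60.55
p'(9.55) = 16.10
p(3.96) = 1.80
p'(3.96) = 4.92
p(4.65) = 5.67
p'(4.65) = 6.30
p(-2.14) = 9.00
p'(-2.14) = -7.28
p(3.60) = 0.16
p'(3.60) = 4.20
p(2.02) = -3.98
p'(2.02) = 1.04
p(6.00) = 16.00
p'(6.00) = 9.00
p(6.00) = 16.00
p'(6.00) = 9.00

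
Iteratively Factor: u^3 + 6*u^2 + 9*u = (u + 3)*(u^2 + 3*u) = (u + 3)^2*(u)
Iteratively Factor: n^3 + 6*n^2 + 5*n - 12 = (n + 4)*(n^2 + 2*n - 3) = (n + 3)*(n + 4)*(n - 1)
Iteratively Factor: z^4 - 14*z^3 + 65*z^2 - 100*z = (z - 4)*(z^3 - 10*z^2 + 25*z) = z*(z - 4)*(z^2 - 10*z + 25) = z*(z - 5)*(z - 4)*(z - 5)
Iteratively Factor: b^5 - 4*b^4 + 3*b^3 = (b)*(b^4 - 4*b^3 + 3*b^2) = b*(b - 1)*(b^3 - 3*b^2) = b^2*(b - 1)*(b^2 - 3*b) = b^2*(b - 3)*(b - 1)*(b)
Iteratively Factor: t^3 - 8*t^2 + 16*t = (t)*(t^2 - 8*t + 16) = t*(t - 4)*(t - 4)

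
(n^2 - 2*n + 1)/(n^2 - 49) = (n^2 - 2*n + 1)/(n^2 - 49)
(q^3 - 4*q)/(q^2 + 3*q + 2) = q*(q - 2)/(q + 1)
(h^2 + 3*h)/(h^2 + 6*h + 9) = h/(h + 3)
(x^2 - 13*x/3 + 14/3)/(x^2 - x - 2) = (x - 7/3)/(x + 1)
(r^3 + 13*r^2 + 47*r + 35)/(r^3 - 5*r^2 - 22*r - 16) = (r^2 + 12*r + 35)/(r^2 - 6*r - 16)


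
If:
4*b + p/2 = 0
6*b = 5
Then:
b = 5/6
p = -20/3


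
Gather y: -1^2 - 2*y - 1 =-2*y - 2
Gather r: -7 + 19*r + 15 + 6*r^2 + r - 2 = 6*r^2 + 20*r + 6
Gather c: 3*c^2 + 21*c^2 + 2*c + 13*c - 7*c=24*c^2 + 8*c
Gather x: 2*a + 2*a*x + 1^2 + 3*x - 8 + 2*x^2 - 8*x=2*a + 2*x^2 + x*(2*a - 5) - 7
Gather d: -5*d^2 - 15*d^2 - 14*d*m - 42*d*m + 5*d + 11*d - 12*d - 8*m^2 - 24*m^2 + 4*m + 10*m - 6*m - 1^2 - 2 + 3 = -20*d^2 + d*(4 - 56*m) - 32*m^2 + 8*m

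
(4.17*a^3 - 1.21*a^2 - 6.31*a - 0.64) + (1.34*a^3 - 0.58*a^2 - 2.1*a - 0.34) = 5.51*a^3 - 1.79*a^2 - 8.41*a - 0.98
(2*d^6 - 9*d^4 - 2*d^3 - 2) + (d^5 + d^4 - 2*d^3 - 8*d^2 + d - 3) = 2*d^6 + d^5 - 8*d^4 - 4*d^3 - 8*d^2 + d - 5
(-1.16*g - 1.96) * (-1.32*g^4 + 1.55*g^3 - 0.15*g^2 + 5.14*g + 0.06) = 1.5312*g^5 + 0.7892*g^4 - 2.864*g^3 - 5.6684*g^2 - 10.144*g - 0.1176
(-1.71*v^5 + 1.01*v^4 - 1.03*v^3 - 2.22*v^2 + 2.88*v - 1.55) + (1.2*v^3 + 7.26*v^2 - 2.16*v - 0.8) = -1.71*v^5 + 1.01*v^4 + 0.17*v^3 + 5.04*v^2 + 0.72*v - 2.35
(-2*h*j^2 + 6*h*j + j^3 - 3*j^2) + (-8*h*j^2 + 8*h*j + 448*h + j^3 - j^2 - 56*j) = -10*h*j^2 + 14*h*j + 448*h + 2*j^3 - 4*j^2 - 56*j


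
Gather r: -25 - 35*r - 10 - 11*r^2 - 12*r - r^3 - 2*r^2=-r^3 - 13*r^2 - 47*r - 35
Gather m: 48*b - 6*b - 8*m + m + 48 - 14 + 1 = 42*b - 7*m + 35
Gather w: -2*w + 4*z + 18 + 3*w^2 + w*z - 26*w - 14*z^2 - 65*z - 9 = 3*w^2 + w*(z - 28) - 14*z^2 - 61*z + 9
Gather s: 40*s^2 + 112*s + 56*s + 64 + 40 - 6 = 40*s^2 + 168*s + 98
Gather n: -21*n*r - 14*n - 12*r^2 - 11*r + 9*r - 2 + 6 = n*(-21*r - 14) - 12*r^2 - 2*r + 4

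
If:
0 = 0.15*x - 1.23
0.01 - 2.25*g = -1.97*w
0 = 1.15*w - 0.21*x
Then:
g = 1.32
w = 1.50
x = 8.20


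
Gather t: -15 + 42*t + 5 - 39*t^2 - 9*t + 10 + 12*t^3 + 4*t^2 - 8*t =12*t^3 - 35*t^2 + 25*t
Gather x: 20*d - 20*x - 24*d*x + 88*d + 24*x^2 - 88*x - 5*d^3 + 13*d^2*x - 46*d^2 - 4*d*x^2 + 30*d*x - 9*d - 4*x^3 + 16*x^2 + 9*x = -5*d^3 - 46*d^2 + 99*d - 4*x^3 + x^2*(40 - 4*d) + x*(13*d^2 + 6*d - 99)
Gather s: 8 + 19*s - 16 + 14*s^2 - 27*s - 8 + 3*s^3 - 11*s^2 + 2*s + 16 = 3*s^3 + 3*s^2 - 6*s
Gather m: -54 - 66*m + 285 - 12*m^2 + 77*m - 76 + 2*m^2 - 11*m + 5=160 - 10*m^2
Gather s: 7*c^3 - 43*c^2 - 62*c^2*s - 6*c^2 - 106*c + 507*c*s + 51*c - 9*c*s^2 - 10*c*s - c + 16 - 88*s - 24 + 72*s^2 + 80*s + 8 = 7*c^3 - 49*c^2 - 56*c + s^2*(72 - 9*c) + s*(-62*c^2 + 497*c - 8)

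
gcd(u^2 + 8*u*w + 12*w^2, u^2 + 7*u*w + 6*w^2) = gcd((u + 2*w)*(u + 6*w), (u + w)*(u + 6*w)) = u + 6*w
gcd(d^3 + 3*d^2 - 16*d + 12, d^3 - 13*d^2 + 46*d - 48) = d - 2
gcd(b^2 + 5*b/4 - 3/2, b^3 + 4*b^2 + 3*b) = 1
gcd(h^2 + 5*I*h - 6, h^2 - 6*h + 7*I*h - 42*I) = 1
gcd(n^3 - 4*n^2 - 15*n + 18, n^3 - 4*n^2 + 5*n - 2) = n - 1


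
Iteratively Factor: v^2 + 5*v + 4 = (v + 4)*(v + 1)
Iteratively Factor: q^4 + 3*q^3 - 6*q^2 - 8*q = (q + 4)*(q^3 - q^2 - 2*q) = (q - 2)*(q + 4)*(q^2 + q) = (q - 2)*(q + 1)*(q + 4)*(q)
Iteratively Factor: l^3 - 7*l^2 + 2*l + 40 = (l - 4)*(l^2 - 3*l - 10) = (l - 4)*(l + 2)*(l - 5)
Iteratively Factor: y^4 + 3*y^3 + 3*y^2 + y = (y + 1)*(y^3 + 2*y^2 + y) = y*(y + 1)*(y^2 + 2*y + 1) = y*(y + 1)^2*(y + 1)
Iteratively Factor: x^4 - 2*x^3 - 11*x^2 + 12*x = (x - 4)*(x^3 + 2*x^2 - 3*x) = x*(x - 4)*(x^2 + 2*x - 3) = x*(x - 4)*(x - 1)*(x + 3)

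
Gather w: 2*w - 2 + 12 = 2*w + 10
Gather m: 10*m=10*m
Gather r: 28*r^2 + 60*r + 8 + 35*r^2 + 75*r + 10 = 63*r^2 + 135*r + 18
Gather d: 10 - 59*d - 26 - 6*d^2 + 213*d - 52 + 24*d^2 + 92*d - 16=18*d^2 + 246*d - 84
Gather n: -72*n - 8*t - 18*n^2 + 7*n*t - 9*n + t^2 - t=-18*n^2 + n*(7*t - 81) + t^2 - 9*t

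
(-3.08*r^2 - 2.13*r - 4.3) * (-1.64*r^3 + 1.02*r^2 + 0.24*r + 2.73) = 5.0512*r^5 + 0.351599999999999*r^4 + 4.1402*r^3 - 13.3056*r^2 - 6.8469*r - 11.739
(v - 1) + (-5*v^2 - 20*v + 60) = -5*v^2 - 19*v + 59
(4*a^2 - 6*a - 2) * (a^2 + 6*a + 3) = 4*a^4 + 18*a^3 - 26*a^2 - 30*a - 6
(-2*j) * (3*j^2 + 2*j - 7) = -6*j^3 - 4*j^2 + 14*j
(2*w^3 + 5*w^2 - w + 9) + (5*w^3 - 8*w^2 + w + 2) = 7*w^3 - 3*w^2 + 11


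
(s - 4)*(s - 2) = s^2 - 6*s + 8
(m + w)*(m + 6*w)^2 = m^3 + 13*m^2*w + 48*m*w^2 + 36*w^3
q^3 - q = q*(q - 1)*(q + 1)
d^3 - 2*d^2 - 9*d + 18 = (d - 3)*(d - 2)*(d + 3)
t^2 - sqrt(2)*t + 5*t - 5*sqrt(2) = (t + 5)*(t - sqrt(2))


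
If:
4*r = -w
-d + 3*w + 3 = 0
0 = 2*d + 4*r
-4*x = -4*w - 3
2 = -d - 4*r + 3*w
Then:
No Solution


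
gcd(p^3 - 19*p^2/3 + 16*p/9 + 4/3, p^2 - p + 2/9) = p - 2/3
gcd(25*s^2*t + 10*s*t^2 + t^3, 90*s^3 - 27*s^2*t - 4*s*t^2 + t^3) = 5*s + t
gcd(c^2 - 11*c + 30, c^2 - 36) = c - 6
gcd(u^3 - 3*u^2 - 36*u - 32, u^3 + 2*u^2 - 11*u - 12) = u^2 + 5*u + 4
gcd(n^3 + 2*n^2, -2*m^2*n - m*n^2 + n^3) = n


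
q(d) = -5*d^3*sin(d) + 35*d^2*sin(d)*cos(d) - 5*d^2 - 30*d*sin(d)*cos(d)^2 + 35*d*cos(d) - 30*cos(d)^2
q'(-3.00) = 67.81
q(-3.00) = 42.06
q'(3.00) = 379.49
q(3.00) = -253.86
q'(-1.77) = -101.90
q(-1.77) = -12.53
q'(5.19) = -450.73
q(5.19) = 207.61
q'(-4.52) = -762.02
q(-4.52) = 250.87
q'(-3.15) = 93.76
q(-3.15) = 29.82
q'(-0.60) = 35.33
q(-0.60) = -52.97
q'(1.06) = 6.93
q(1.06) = 10.30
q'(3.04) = 423.88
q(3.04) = -237.79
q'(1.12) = -8.38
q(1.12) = 10.27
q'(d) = -5*d^3*cos(d) - 35*d^2*sin(d)^2 - 15*d^2*sin(d) + 35*d^2*cos(d)^2 + 60*d*sin(d)^2*cos(d) + 70*d*sin(d)*cos(d) - 35*d*sin(d) - 30*d*cos(d)^3 - 10*d - 30*sin(d)*cos(d)^2 + 60*sin(d)*cos(d) + 35*cos(d)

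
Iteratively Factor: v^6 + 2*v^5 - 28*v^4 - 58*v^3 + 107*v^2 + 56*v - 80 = (v - 1)*(v^5 + 3*v^4 - 25*v^3 - 83*v^2 + 24*v + 80) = (v - 5)*(v - 1)*(v^4 + 8*v^3 + 15*v^2 - 8*v - 16) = (v - 5)*(v - 1)*(v + 4)*(v^3 + 4*v^2 - v - 4) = (v - 5)*(v - 1)^2*(v + 4)*(v^2 + 5*v + 4) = (v - 5)*(v - 1)^2*(v + 1)*(v + 4)*(v + 4)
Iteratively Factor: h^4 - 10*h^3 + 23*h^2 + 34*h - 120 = (h - 4)*(h^3 - 6*h^2 - h + 30) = (h - 4)*(h - 3)*(h^2 - 3*h - 10) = (h - 5)*(h - 4)*(h - 3)*(h + 2)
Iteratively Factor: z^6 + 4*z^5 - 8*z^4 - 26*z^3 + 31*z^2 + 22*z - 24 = (z - 1)*(z^5 + 5*z^4 - 3*z^3 - 29*z^2 + 2*z + 24) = (z - 1)*(z + 4)*(z^4 + z^3 - 7*z^2 - z + 6) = (z - 1)^2*(z + 4)*(z^3 + 2*z^2 - 5*z - 6) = (z - 2)*(z - 1)^2*(z + 4)*(z^2 + 4*z + 3) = (z - 2)*(z - 1)^2*(z + 1)*(z + 4)*(z + 3)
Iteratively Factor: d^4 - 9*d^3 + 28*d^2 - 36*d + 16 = (d - 1)*(d^3 - 8*d^2 + 20*d - 16) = (d - 2)*(d - 1)*(d^2 - 6*d + 8) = (d - 2)^2*(d - 1)*(d - 4)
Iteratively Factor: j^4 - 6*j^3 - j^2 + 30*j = (j - 5)*(j^3 - j^2 - 6*j) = j*(j - 5)*(j^2 - j - 6) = j*(j - 5)*(j + 2)*(j - 3)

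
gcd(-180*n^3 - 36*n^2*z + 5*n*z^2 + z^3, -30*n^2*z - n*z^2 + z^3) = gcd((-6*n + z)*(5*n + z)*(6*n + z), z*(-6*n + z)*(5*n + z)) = -30*n^2 - n*z + z^2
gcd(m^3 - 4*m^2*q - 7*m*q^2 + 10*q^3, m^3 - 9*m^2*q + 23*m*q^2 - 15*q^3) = m^2 - 6*m*q + 5*q^2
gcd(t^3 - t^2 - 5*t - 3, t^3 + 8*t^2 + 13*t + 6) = t^2 + 2*t + 1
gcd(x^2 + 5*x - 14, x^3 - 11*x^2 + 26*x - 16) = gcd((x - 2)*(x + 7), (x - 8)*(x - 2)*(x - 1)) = x - 2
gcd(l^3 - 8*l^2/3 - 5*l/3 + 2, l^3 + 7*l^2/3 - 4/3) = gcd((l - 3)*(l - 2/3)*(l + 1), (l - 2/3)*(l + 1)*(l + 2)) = l^2 + l/3 - 2/3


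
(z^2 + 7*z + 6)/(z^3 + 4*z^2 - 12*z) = (z + 1)/(z*(z - 2))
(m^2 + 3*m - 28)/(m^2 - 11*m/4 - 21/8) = 8*(-m^2 - 3*m + 28)/(-8*m^2 + 22*m + 21)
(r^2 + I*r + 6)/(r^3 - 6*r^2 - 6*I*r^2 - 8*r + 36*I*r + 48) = (r + 3*I)/(r^2 + r*(-6 - 4*I) + 24*I)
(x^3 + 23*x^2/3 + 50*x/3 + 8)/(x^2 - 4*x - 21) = (3*x^2 + 14*x + 8)/(3*(x - 7))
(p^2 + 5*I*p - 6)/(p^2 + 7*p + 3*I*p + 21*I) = (p + 2*I)/(p + 7)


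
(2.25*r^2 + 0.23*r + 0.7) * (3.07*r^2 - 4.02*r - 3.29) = 6.9075*r^4 - 8.3389*r^3 - 6.1781*r^2 - 3.5707*r - 2.303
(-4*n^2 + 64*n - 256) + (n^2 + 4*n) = -3*n^2 + 68*n - 256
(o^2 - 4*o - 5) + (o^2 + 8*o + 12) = 2*o^2 + 4*o + 7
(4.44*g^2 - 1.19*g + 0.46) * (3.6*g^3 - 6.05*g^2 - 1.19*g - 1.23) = 15.984*g^5 - 31.146*g^4 + 3.5719*g^3 - 6.8281*g^2 + 0.9163*g - 0.5658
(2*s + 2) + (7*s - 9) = 9*s - 7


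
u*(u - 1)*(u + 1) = u^3 - u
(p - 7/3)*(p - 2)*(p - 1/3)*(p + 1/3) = p^4 - 13*p^3/3 + 41*p^2/9 + 13*p/27 - 14/27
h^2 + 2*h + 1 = (h + 1)^2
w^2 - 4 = (w - 2)*(w + 2)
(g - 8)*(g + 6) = g^2 - 2*g - 48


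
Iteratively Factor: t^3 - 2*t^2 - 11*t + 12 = (t - 1)*(t^2 - t - 12) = (t - 4)*(t - 1)*(t + 3)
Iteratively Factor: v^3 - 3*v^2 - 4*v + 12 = (v - 3)*(v^2 - 4) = (v - 3)*(v + 2)*(v - 2)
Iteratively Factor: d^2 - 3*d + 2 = (d - 1)*(d - 2)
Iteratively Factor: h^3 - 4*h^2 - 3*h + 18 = (h - 3)*(h^2 - h - 6) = (h - 3)^2*(h + 2)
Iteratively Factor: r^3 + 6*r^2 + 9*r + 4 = (r + 1)*(r^2 + 5*r + 4) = (r + 1)^2*(r + 4)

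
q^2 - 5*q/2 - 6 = (q - 4)*(q + 3/2)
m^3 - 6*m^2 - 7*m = m*(m - 7)*(m + 1)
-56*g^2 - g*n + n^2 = (-8*g + n)*(7*g + n)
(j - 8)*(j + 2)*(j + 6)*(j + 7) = j^4 + 7*j^3 - 52*j^2 - 460*j - 672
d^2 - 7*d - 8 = (d - 8)*(d + 1)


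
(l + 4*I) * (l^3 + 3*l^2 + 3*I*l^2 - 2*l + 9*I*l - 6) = l^4 + 3*l^3 + 7*I*l^3 - 14*l^2 + 21*I*l^2 - 42*l - 8*I*l - 24*I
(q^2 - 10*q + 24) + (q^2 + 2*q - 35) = 2*q^2 - 8*q - 11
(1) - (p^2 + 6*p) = -p^2 - 6*p + 1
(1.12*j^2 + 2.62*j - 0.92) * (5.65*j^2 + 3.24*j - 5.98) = 6.328*j^4 + 18.4318*j^3 - 3.4068*j^2 - 18.6484*j + 5.5016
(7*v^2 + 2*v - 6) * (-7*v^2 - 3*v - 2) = -49*v^4 - 35*v^3 + 22*v^2 + 14*v + 12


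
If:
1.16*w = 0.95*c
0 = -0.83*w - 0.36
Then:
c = -0.53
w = -0.43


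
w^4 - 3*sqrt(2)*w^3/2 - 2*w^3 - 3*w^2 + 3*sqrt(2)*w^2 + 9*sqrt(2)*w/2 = w*(w - 3)*(w + 1)*(w - 3*sqrt(2)/2)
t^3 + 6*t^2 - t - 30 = (t - 2)*(t + 3)*(t + 5)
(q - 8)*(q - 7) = q^2 - 15*q + 56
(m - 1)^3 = m^3 - 3*m^2 + 3*m - 1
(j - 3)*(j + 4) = j^2 + j - 12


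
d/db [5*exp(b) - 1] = 5*exp(b)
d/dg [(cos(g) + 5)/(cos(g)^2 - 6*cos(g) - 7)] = (cos(g)^2 + 10*cos(g) - 23)*sin(g)/(sin(g)^2 + 6*cos(g) + 6)^2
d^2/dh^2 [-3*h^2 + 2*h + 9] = -6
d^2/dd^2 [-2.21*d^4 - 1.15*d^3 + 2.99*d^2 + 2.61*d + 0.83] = -26.52*d^2 - 6.9*d + 5.98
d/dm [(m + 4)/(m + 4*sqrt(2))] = 4*(-1 + sqrt(2))/(m^2 + 8*sqrt(2)*m + 32)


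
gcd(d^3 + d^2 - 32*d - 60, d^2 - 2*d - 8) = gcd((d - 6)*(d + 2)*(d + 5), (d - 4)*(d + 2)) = d + 2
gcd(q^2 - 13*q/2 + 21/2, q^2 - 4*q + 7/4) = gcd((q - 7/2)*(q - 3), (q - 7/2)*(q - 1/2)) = q - 7/2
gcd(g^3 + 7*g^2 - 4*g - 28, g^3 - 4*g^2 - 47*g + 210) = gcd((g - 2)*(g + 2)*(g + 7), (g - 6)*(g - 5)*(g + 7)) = g + 7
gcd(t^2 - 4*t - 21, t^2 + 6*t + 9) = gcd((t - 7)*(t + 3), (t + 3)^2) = t + 3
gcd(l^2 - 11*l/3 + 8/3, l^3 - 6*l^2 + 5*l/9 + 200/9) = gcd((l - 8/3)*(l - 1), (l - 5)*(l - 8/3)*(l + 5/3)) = l - 8/3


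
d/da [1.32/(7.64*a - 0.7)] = -10.0848/(7.64*a - 0.7)^2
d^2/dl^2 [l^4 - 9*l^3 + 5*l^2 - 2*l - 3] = 12*l^2 - 54*l + 10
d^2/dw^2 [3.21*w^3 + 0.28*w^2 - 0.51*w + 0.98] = 19.26*w + 0.56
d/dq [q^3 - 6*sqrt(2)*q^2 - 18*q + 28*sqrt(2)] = 3*q^2 - 12*sqrt(2)*q - 18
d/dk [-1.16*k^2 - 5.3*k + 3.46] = -2.32*k - 5.3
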